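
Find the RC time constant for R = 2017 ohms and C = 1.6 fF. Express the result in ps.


Step 1: tau = R * C
Step 2: tau = 2017 * 1.6 fF = 2017 * 1.6e-15 F
Step 3: tau = 3.2272e-12 s = 3.2272 ps

3.2272


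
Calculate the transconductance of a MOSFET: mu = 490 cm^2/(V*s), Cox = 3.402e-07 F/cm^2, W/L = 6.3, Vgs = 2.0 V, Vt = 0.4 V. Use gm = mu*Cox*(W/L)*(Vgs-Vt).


Step 1: Vov = Vgs - Vt = 2.0 - 0.4 = 1.6 V
Step 2: gm = mu * Cox * (W/L) * Vov
Step 3: gm = 490 * 3.402e-07 * 6.3 * 1.6 = 1.68e-03 S

1.68e-03


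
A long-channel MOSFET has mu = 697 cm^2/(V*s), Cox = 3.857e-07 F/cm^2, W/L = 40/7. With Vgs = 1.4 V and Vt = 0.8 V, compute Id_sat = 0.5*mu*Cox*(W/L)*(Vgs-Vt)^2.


Step 1: Overdrive voltage Vov = Vgs - Vt = 1.4 - 0.8 = 0.6 V
Step 2: W/L = 40/7 = 5.71429
Step 3: Id = 0.5 * 697 * 3.857e-07 * 5.71429 * 0.6^2
Step 4: Id = 2.77e-04 A

2.77e-04


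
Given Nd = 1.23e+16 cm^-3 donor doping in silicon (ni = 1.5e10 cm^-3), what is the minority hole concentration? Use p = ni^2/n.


Step 1: Since Nd >> ni, n ≈ Nd = 1.23e+16 cm^-3
Step 2: p = ni^2 / n = (1.5e10)^2 / 1.23e+16
Step 3: p = 2.25e20 / 1.23e+16 = 1.83e+04 cm^-3

1.83e+04


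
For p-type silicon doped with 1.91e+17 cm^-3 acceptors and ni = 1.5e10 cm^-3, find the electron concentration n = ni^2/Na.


Step 1: Majority hole concentration p ≈ Na = 1.91e+17 cm^-3
Step 2: n = ni^2 / Na = (1.5e10)^2 / 1.91e+17
Step 3: n = 1.18e+03 cm^-3

1.18e+03


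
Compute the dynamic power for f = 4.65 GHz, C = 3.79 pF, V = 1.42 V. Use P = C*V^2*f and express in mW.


Step 1: V^2 = 1.42^2 = 2.0164 V^2
Step 2: P = C*V^2*f = 3.79e-12 F * 2.0164 * 4.65e9 Hz
Step 3: P = 3.55360254e-02 W
Step 4: P = 35.536 mW

35.536


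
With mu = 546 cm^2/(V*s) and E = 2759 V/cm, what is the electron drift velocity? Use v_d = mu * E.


Step 1: v_d = mu * E
Step 2: v_d = 546 * 2759 = 1506414
Step 3: v_d = 1.51e+06 cm/s

1.51e+06


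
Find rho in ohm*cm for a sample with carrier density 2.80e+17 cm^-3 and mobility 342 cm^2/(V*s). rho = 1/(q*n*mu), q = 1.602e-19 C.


Step 1: sigma = q * n * mu = 1.602e-19 * 2.80e+17 * 342 = 1.53408e+01 S/cm
Step 2: rho = 1 / sigma = 1 / 1.53408e+01 = 0.06519 ohm*cm

0.06519


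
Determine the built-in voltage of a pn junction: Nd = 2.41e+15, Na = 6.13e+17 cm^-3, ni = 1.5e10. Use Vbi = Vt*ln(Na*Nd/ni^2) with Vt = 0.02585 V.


Step 1: Compute Na*Nd/ni^2 = 6.13e+17 * 2.41e+15 / (1.5e10)^2 = 6.5659e+12
Step 2: ln(6.5659e+12) = 29.5129
Step 3: Vbi = 0.02585 * 29.5129 = 0.763 V

0.763


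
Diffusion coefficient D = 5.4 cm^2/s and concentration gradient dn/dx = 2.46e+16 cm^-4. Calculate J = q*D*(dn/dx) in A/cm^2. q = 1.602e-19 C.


Step 1: J = q * D * (dn/dx)
Step 2: J = 1.602e-19 * 5.4 * 2.46e+16
Step 3: J = 2.13e-02 A/cm^2

2.13e-02


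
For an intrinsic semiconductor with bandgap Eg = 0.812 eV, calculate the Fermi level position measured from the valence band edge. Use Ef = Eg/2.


Step 1: For an intrinsic semiconductor, the Fermi level sits at midgap.
Step 2: Ef = Eg / 2 = 0.812 / 2 = 0.406 eV

0.406


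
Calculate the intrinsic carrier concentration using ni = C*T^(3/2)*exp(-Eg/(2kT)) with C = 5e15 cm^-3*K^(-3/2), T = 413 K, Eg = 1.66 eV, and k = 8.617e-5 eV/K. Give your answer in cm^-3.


Step 1: Compute kT = 8.617e-5 * 413 = 0.03558821 eV
Step 2: Exponent = -Eg/(2kT) = -1.66/(2*0.03558821) = -23.32233
Step 3: T^(3/2) = 413^1.5 = 8393.15
Step 4: ni = 5e15 * 8393.15 * exp(-23.32233) = 3.12e+09 cm^-3

3.12e+09


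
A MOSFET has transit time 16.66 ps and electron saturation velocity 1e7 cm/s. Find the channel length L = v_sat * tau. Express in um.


Step 1: tau in seconds = 16.66 ps * 1e-12 = 1.6660e-11 s
Step 2: L = v_sat * tau = 1e7 * 1.6660e-11 = 1.6660e-04 cm
Step 3: L in um = 1.6660e-04 * 1e4 = 1.666 um

1.666


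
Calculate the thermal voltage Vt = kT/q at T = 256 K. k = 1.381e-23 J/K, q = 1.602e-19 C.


Step 1: kT = 1.381e-23 * 256 = 3.53536e-21 J
Step 2: Vt = kT/q = 3.53536e-21 / 1.602e-19
Step 3: Vt = 0.02207 V

0.02207


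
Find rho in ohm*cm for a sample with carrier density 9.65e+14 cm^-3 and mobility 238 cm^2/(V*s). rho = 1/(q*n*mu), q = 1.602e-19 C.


Step 1: sigma = q * n * mu = 1.602e-19 * 9.65e+14 * 238 = 3.67931e-02 S/cm
Step 2: rho = 1 / sigma = 1 / 3.67931e-02 = 27.18 ohm*cm

27.18


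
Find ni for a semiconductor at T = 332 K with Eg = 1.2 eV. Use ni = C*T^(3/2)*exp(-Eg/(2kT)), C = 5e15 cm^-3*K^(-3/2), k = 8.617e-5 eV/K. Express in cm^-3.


Step 1: Compute kT = 8.617e-5 * 332 = 0.02860844 eV
Step 2: Exponent = -Eg/(2kT) = -1.2/(2*0.02860844) = -20.97283
Step 3: T^(3/2) = 332^1.5 = 6049.33
Step 4: ni = 5e15 * 6049.33 * exp(-20.97283) = 2.36e+10 cm^-3

2.36e+10


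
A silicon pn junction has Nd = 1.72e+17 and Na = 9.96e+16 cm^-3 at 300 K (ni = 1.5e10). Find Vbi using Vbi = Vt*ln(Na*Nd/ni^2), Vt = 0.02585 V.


Step 1: Compute Na*Nd/ni^2 = 9.96e+16 * 1.72e+17 / (1.5e10)^2 = 7.6139e+13
Step 2: ln(7.6139e+13) = 31.9636
Step 3: Vbi = 0.02585 * 31.9636 = 0.826 V

0.826


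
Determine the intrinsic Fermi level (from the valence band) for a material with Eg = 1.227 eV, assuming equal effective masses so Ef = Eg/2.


Step 1: For an intrinsic semiconductor, the Fermi level sits at midgap.
Step 2: Ef = Eg / 2 = 1.227 / 2 = 0.6135 eV

0.6135


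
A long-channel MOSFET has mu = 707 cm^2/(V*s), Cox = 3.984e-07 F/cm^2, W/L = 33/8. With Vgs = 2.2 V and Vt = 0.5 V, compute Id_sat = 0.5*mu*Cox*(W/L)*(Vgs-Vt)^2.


Step 1: Overdrive voltage Vov = Vgs - Vt = 2.2 - 0.5 = 1.7 V
Step 2: W/L = 33/8 = 4.125
Step 3: Id = 0.5 * 707 * 3.984e-07 * 4.125 * 1.7^2
Step 4: Id = 1.68e-03 A

1.68e-03


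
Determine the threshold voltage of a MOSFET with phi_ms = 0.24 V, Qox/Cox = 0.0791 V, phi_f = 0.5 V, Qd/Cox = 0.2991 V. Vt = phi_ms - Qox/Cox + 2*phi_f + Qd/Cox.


Step 1: Vt = phi_ms - Qox/Cox + 2*phi_f + Qd/Cox
Step 2: Vt = 0.24 - 0.0791 + 2*0.5 + 0.2991
Step 3: Vt = 0.24 - 0.0791 + 1.0 + 0.2991
Step 4: Vt = 1.46 V

1.46


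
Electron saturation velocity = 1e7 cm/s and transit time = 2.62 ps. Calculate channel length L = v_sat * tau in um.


Step 1: tau in seconds = 2.62 ps * 1e-12 = 2.6200e-12 s
Step 2: L = v_sat * tau = 1e7 * 2.6200e-12 = 2.6200e-05 cm
Step 3: L in um = 2.6200e-05 * 1e4 = 0.262 um

0.262


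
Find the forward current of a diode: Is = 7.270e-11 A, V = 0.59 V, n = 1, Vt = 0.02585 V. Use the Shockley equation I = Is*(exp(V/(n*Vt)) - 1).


Step 1: V/(n*Vt) = 0.59/(1*0.02585) = 22.8240
Step 2: exp(22.8240) = 8.1722e+09
Step 3: I = 7.270e-11 * (8.1722e+09 - 1) = 5.94e-01 A

5.94e-01


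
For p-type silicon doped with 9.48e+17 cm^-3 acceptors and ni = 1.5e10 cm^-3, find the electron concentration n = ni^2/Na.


Step 1: Majority hole concentration p ≈ Na = 9.48e+17 cm^-3
Step 2: n = ni^2 / Na = (1.5e10)^2 / 9.48e+17
Step 3: n = 2.37e+02 cm^-3

2.37e+02


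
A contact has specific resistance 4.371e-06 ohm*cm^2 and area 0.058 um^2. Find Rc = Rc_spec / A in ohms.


Step 1: Convert area to cm^2: 0.058 um^2 = 5.8000e-10 cm^2
Step 2: Rc = Rc_spec / A = 4.371e-06 / 5.8000e-10
Step 3: Rc = 7.54e+03 ohms

7.54e+03


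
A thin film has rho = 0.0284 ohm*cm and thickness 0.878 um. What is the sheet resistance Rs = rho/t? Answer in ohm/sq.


Step 1: Convert thickness to cm: t = 0.878 um = 8.7800e-05 cm
Step 2: Rs = rho / t = 0.0284 / 8.7800e-05
Step 3: Rs = 323.5 ohm/sq

323.5


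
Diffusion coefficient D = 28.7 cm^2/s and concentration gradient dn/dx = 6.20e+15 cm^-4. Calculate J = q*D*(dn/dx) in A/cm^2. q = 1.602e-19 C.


Step 1: J = q * D * (dn/dx)
Step 2: J = 1.602e-19 * 28.7 * 6.20e+15
Step 3: J = 2.85e-02 A/cm^2

2.85e-02


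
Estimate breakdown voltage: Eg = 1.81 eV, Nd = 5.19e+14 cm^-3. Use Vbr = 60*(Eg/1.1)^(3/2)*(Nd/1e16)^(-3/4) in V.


Step 1: Eg/1.1 = 1.81/1.1 = 1.645455
Step 2: (Eg/1.1)^1.5 = 1.645455^1.5 = 2.110712
Step 3: (Nd/1e16)^(-0.75) = (0.0519)^(-0.75) = 9.196540
Step 4: Vbr = 60 * 2.110712 * 9.196540 = 1164.7 V

1164.7


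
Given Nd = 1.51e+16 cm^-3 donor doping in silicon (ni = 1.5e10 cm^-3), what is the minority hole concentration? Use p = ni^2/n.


Step 1: Since Nd >> ni, n ≈ Nd = 1.51e+16 cm^-3
Step 2: p = ni^2 / n = (1.5e10)^2 / 1.51e+16
Step 3: p = 2.25e20 / 1.51e+16 = 1.49e+04 cm^-3

1.49e+04


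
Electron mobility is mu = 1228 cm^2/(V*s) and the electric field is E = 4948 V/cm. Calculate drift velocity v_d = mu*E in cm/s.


Step 1: v_d = mu * E
Step 2: v_d = 1228 * 4948 = 6076144
Step 3: v_d = 6.08e+06 cm/s

6.08e+06


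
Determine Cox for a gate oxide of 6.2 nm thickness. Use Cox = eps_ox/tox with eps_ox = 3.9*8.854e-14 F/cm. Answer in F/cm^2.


Step 1: eps_ox = 3.9 * 8.854e-14 = 3.45306e-13 F/cm
Step 2: tox in cm = 6.2 nm * 1e-7 = 6.2000e-07 cm
Step 3: Cox = 3.45306e-13 / 6.2000e-07 = 5.57e-07 F/cm^2

5.57e-07


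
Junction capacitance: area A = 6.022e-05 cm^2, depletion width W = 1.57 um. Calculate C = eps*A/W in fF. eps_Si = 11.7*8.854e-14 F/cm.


Step 1: eps_Si = 11.7 * 8.854e-14 = 1.035918e-12 F/cm
Step 2: W in cm = 1.57 * 1e-4 = 1.57e-04 cm
Step 3: C = 1.035918e-12 * 6.022e-05 / 1.57e-04 = 3.973438e-13 F
Step 4: C = 397.34 fF

397.34


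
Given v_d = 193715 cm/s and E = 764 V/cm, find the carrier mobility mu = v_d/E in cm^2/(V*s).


Step 1: mu = v_d / E
Step 2: mu = 193715 / 764
Step 3: mu = 253.55 cm^2/(V*s)

253.55


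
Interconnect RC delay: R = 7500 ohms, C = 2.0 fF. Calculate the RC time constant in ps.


Step 1: tau = R * C
Step 2: tau = 7500 * 2.0 fF = 7500 * 2.0e-15 F
Step 3: tau = 1.5e-11 s = 15.0 ps

15.0


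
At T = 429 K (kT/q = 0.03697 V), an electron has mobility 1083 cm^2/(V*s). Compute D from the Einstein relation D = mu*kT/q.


Step 1: D = mu * (kT/q)
Step 2: D = 1083 * 0.03697
Step 3: D = 40.04 cm^2/s

40.04


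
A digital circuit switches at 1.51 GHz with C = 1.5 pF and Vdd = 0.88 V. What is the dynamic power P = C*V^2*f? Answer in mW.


Step 1: V^2 = 0.88^2 = 0.7744 V^2
Step 2: P = C*V^2*f = 1.5e-12 F * 0.7744 * 1.51e9 Hz
Step 3: P = 1.754016e-03 W
Step 4: P = 1.754 mW

1.754


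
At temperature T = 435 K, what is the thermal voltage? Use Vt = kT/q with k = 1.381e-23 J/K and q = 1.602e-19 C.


Step 1: kT = 1.381e-23 * 435 = 6.00735e-21 J
Step 2: Vt = kT/q = 6.00735e-21 / 1.602e-19
Step 3: Vt = 0.0375 V

0.0375


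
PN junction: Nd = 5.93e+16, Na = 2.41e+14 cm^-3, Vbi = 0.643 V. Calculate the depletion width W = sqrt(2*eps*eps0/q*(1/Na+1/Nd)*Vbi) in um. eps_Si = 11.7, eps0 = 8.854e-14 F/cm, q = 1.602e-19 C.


Step 1: 1/Na + 1/Nd = 1/2.41e+14 + 1/5.93e+16 = 4.16624e-15
Step 2: 2*eps*eps0/q = 2*11.7*8.854e-14/1.602e-19 = 1.293281e+07
Step 3: W^2 = 1.293281e+07 * 4.16624e-15 * 0.643 = 3.46456e-08
Step 4: W = sqrt(3.46456e-08) = 1.861e-04 cm = 1.861 um

1.861


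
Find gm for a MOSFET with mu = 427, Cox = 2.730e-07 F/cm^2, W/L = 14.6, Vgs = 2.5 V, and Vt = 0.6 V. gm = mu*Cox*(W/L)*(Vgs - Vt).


Step 1: Vov = Vgs - Vt = 2.5 - 0.6 = 1.9 V
Step 2: gm = mu * Cox * (W/L) * Vov
Step 3: gm = 427 * 2.730e-07 * 14.6 * 1.9 = 3.23e-03 S

3.23e-03


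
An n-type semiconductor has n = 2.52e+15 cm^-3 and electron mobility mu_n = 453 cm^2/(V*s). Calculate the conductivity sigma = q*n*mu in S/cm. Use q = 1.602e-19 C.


Step 1: sigma = q * n * mu
Step 2: sigma = 1.602e-19 * 2.52e+15 * 453
Step 3: sigma = 1.829e-01 S/cm

1.829e-01


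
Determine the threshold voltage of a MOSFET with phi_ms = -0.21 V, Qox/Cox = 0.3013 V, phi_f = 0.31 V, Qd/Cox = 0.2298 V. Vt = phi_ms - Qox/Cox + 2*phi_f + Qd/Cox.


Step 1: Vt = phi_ms - Qox/Cox + 2*phi_f + Qd/Cox
Step 2: Vt = -0.21 - 0.3013 + 2*0.31 + 0.2298
Step 3: Vt = -0.21 - 0.3013 + 0.62 + 0.2298
Step 4: Vt = 0.3385 V

0.3385


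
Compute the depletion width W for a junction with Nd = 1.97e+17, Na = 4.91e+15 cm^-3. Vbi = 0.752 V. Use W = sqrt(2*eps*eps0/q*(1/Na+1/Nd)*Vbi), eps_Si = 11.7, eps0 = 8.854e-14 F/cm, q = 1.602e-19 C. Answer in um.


Step 1: 1/Na + 1/Nd = 1/4.91e+15 + 1/1.97e+17 = 2.08742e-16
Step 2: 2*eps*eps0/q = 2*11.7*8.854e-14/1.602e-19 = 1.293281e+07
Step 3: W^2 = 1.293281e+07 * 2.08742e-16 * 0.752 = 2.03011e-09
Step 4: W = sqrt(2.03011e-09) = 4.506e-05 cm = 0.4506 um

0.4506


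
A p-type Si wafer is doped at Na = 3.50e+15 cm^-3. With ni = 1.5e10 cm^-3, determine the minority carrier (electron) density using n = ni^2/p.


Step 1: Majority hole concentration p ≈ Na = 3.50e+15 cm^-3
Step 2: n = ni^2 / Na = (1.5e10)^2 / 3.50e+15
Step 3: n = 6.43e+04 cm^-3

6.43e+04


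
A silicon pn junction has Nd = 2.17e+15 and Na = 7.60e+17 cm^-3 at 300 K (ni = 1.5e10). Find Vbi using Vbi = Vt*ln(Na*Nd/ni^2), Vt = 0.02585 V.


Step 1: Compute Na*Nd/ni^2 = 7.60e+17 * 2.17e+15 / (1.5e10)^2 = 7.3298e+12
Step 2: ln(7.3298e+12) = 29.6230
Step 3: Vbi = 0.02585 * 29.6230 = 0.766 V

0.766


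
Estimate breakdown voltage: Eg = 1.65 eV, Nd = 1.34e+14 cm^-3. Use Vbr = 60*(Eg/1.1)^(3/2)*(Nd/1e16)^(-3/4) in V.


Step 1: Eg/1.1 = 1.65/1.1 = 1.500000
Step 2: (Eg/1.1)^1.5 = 1.500000^1.5 = 1.837117
Step 3: (Nd/1e16)^(-0.75) = (0.0134)^(-0.75) = 25.390509
Step 4: Vbr = 60 * 1.837117 * 25.390509 = 2798.7 V

2798.7


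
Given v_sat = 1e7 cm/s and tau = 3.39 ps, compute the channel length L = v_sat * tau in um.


Step 1: tau in seconds = 3.39 ps * 1e-12 = 3.3900e-12 s
Step 2: L = v_sat * tau = 1e7 * 3.3900e-12 = 3.3900e-05 cm
Step 3: L in um = 3.3900e-05 * 1e4 = 0.339 um

0.339


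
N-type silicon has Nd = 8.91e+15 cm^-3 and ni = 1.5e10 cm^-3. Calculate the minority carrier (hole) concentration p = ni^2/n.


Step 1: Since Nd >> ni, n ≈ Nd = 8.91e+15 cm^-3
Step 2: p = ni^2 / n = (1.5e10)^2 / 8.91e+15
Step 3: p = 2.25e20 / 8.91e+15 = 2.53e+04 cm^-3

2.53e+04


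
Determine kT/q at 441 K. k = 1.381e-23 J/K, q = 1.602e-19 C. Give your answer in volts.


Step 1: kT = 1.381e-23 * 441 = 6.09021e-21 J
Step 2: Vt = kT/q = 6.09021e-21 / 1.602e-19
Step 3: Vt = 0.03802 V

0.03802


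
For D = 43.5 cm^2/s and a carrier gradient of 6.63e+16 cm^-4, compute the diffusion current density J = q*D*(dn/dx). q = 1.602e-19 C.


Step 1: J = q * D * (dn/dx)
Step 2: J = 1.602e-19 * 43.5 * 6.63e+16
Step 3: J = 4.62e-01 A/cm^2

4.62e-01


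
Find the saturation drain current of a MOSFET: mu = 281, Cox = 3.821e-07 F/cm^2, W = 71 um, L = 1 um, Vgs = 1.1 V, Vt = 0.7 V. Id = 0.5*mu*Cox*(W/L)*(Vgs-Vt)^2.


Step 1: Overdrive voltage Vov = Vgs - Vt = 1.1 - 0.7 = 0.4 V
Step 2: W/L = 71/1 = 71
Step 3: Id = 0.5 * 281 * 3.821e-07 * 71 * 0.4^2
Step 4: Id = 6.10e-04 A

6.10e-04


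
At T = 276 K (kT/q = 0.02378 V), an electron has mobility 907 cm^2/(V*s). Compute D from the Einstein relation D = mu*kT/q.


Step 1: D = mu * (kT/q)
Step 2: D = 907 * 0.02378
Step 3: D = 21.57 cm^2/s

21.57


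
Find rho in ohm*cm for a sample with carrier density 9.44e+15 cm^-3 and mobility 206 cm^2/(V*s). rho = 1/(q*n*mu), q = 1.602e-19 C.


Step 1: sigma = q * n * mu = 1.602e-19 * 9.44e+15 * 206 = 3.11531e-01 S/cm
Step 2: rho = 1 / sigma = 1 / 3.11531e-01 = 3.21 ohm*cm

3.21


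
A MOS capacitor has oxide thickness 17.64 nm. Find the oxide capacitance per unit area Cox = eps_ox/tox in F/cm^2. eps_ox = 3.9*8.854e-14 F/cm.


Step 1: eps_ox = 3.9 * 8.854e-14 = 3.45306e-13 F/cm
Step 2: tox in cm = 17.64 nm * 1e-7 = 1.7640e-06 cm
Step 3: Cox = 3.45306e-13 / 1.7640e-06 = 1.96e-07 F/cm^2

1.96e-07


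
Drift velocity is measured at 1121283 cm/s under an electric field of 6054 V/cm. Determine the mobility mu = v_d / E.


Step 1: mu = v_d / E
Step 2: mu = 1121283 / 6054
Step 3: mu = 185.21 cm^2/(V*s)

185.21


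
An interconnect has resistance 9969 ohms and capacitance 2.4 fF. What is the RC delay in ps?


Step 1: tau = R * C
Step 2: tau = 9969 * 2.4 fF = 9969 * 2.4e-15 F
Step 3: tau = 2.39256e-11 s = 23.9256 ps

23.9256


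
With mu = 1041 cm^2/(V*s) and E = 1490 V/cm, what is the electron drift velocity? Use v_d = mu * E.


Step 1: v_d = mu * E
Step 2: v_d = 1041 * 1490 = 1551090
Step 3: v_d = 1.55e+06 cm/s

1.55e+06


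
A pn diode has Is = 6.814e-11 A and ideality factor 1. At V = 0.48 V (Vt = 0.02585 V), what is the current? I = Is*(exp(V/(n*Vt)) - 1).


Step 1: V/(n*Vt) = 0.48/(1*0.02585) = 18.5687
Step 2: exp(18.5687) = 1.1595e+08
Step 3: I = 6.814e-11 * (1.1595e+08 - 1) = 7.90e-03 A

7.90e-03


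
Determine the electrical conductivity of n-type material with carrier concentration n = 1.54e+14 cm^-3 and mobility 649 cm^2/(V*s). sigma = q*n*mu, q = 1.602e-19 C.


Step 1: sigma = q * n * mu
Step 2: sigma = 1.602e-19 * 1.54e+14 * 649
Step 3: sigma = 1.601e-02 S/cm

1.601e-02


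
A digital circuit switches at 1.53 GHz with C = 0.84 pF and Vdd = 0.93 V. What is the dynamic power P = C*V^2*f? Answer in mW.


Step 1: V^2 = 0.93^2 = 0.8649 V^2
Step 2: P = C*V^2*f = 0.84e-12 F * 0.8649 * 1.53e9 Hz
Step 3: P = 1.11156948e-03 W
Step 4: P = 1.112 mW

1.112


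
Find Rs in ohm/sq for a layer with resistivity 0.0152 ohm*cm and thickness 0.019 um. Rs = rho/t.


Step 1: Convert thickness to cm: t = 0.019 um = 1.9000e-06 cm
Step 2: Rs = rho / t = 0.0152 / 1.9000e-06
Step 3: Rs = 8000.0 ohm/sq

8000.0


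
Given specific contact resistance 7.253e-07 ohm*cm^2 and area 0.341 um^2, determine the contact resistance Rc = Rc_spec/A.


Step 1: Convert area to cm^2: 0.341 um^2 = 3.4100e-09 cm^2
Step 2: Rc = Rc_spec / A = 7.253e-07 / 3.4100e-09
Step 3: Rc = 2.13e+02 ohms

2.13e+02


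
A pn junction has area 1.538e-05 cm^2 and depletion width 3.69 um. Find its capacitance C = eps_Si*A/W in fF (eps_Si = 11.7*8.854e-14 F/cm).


Step 1: eps_Si = 11.7 * 8.854e-14 = 1.035918e-12 F/cm
Step 2: W in cm = 3.69 * 1e-4 = 3.69e-04 cm
Step 3: C = 1.035918e-12 * 1.538e-05 / 3.69e-04 = 4.317729e-14 F
Step 4: C = 43.18 fF

43.18


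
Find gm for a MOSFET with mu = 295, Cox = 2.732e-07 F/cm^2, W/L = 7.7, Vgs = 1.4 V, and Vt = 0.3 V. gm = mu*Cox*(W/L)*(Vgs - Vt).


Step 1: Vov = Vgs - Vt = 1.4 - 0.3 = 1.1 V
Step 2: gm = mu * Cox * (W/L) * Vov
Step 3: gm = 295 * 2.732e-07 * 7.7 * 1.1 = 6.83e-04 S

6.83e-04


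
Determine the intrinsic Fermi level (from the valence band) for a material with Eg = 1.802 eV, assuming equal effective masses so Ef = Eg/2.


Step 1: For an intrinsic semiconductor, the Fermi level sits at midgap.
Step 2: Ef = Eg / 2 = 1.802 / 2 = 0.901 eV

0.901


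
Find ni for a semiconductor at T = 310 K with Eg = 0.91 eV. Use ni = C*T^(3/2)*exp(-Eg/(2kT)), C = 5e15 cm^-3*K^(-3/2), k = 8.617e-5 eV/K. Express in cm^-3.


Step 1: Compute kT = 8.617e-5 * 310 = 0.0267127 eV
Step 2: Exponent = -Eg/(2kT) = -0.91/(2*0.0267127) = -17.03310
Step 3: T^(3/2) = 310^1.5 = 5458.11
Step 4: ni = 5e15 * 5458.11 * exp(-17.03310) = 1.09e+12 cm^-3

1.09e+12


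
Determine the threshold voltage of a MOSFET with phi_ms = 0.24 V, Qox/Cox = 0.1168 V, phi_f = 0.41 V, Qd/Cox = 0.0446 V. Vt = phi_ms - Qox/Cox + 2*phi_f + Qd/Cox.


Step 1: Vt = phi_ms - Qox/Cox + 2*phi_f + Qd/Cox
Step 2: Vt = 0.24 - 0.1168 + 2*0.41 + 0.0446
Step 3: Vt = 0.24 - 0.1168 + 0.82 + 0.0446
Step 4: Vt = 0.9878 V

0.9878


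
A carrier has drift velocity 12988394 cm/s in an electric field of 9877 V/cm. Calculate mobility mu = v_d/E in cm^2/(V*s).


Step 1: mu = v_d / E
Step 2: mu = 12988394 / 9877
Step 3: mu = 1315.01 cm^2/(V*s)

1315.01


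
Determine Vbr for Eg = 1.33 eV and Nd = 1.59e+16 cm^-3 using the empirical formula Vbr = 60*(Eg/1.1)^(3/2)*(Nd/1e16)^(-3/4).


Step 1: Eg/1.1 = 1.33/1.1 = 1.209091
Step 2: (Eg/1.1)^1.5 = 1.209091^1.5 = 1.329500
Step 3: (Nd/1e16)^(-0.75) = (1.59)^(-0.75) = 0.706240
Step 4: Vbr = 60 * 1.329500 * 0.706240 = 56.3 V

56.3


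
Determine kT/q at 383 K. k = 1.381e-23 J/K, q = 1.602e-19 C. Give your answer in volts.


Step 1: kT = 1.381e-23 * 383 = 5.28923e-21 J
Step 2: Vt = kT/q = 5.28923e-21 / 1.602e-19
Step 3: Vt = 0.03302 V

0.03302


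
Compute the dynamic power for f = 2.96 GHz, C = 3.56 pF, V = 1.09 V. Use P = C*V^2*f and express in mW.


Step 1: V^2 = 1.09^2 = 1.1881 V^2
Step 2: P = C*V^2*f = 3.56e-12 F * 1.1881 * 2.96e9 Hz
Step 3: P = 1.251972256e-02 W
Step 4: P = 12.52 mW

12.52


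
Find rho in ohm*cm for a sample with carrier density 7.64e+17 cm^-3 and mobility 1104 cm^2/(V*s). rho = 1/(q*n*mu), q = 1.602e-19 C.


Step 1: sigma = q * n * mu = 1.602e-19 * 7.64e+17 * 1104 = 1.35122e+02 S/cm
Step 2: rho = 1 / sigma = 1 / 1.35122e+02 = 0.007401 ohm*cm

0.007401


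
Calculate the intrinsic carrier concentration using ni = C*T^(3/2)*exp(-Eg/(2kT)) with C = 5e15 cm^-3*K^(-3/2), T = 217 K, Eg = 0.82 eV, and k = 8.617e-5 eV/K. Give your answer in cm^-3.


Step 1: Compute kT = 8.617e-5 * 217 = 0.01869889 eV
Step 2: Exponent = -Eg/(2kT) = -0.82/(2*0.01869889) = -21.92644
Step 3: T^(3/2) = 217^1.5 = 3196.61
Step 4: ni = 5e15 * 3196.61 * exp(-21.92644) = 4.80e+09 cm^-3

4.80e+09


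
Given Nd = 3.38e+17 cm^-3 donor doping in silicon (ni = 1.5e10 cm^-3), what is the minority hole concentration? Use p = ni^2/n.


Step 1: Since Nd >> ni, n ≈ Nd = 3.38e+17 cm^-3
Step 2: p = ni^2 / n = (1.5e10)^2 / 3.38e+17
Step 3: p = 2.25e20 / 3.38e+17 = 6.66e+02 cm^-3

6.66e+02


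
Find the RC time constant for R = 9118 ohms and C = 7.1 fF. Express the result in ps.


Step 1: tau = R * C
Step 2: tau = 9118 * 7.1 fF = 9118 * 7.1e-15 F
Step 3: tau = 6.47378e-11 s = 64.7378 ps

64.7378


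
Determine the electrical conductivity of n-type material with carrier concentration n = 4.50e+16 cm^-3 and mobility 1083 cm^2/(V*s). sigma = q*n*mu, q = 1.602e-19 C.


Step 1: sigma = q * n * mu
Step 2: sigma = 1.602e-19 * 4.50e+16 * 1083
Step 3: sigma = 7.807e+00 S/cm

7.807e+00


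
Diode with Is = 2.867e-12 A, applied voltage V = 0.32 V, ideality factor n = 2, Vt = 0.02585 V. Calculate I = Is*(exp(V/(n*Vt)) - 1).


Step 1: V/(n*Vt) = 0.32/(2*0.02585) = 6.1896
Step 2: exp(6.1896) = 4.8765e+02
Step 3: I = 2.867e-12 * (4.8765e+02 - 1) = 1.40e-09 A

1.40e-09


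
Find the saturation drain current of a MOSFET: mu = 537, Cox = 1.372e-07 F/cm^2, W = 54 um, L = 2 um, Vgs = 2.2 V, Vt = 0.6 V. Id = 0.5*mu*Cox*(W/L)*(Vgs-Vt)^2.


Step 1: Overdrive voltage Vov = Vgs - Vt = 2.2 - 0.6 = 1.6 V
Step 2: W/L = 54/2 = 27
Step 3: Id = 0.5 * 537 * 1.372e-07 * 27 * 1.6^2
Step 4: Id = 2.55e-03 A

2.55e-03


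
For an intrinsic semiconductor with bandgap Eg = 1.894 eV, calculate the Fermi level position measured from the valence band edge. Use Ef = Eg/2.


Step 1: For an intrinsic semiconductor, the Fermi level sits at midgap.
Step 2: Ef = Eg / 2 = 1.894 / 2 = 0.947 eV

0.947


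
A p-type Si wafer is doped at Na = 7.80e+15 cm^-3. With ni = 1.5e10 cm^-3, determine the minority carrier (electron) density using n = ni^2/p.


Step 1: Majority hole concentration p ≈ Na = 7.80e+15 cm^-3
Step 2: n = ni^2 / Na = (1.5e10)^2 / 7.80e+15
Step 3: n = 2.88e+04 cm^-3

2.88e+04


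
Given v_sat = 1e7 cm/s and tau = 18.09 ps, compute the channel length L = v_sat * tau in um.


Step 1: tau in seconds = 18.09 ps * 1e-12 = 1.8090e-11 s
Step 2: L = v_sat * tau = 1e7 * 1.8090e-11 = 1.8090e-04 cm
Step 3: L in um = 1.8090e-04 * 1e4 = 1.809 um

1.809


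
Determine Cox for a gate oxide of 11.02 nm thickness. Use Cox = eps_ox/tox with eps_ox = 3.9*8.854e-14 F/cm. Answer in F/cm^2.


Step 1: eps_ox = 3.9 * 8.854e-14 = 3.45306e-13 F/cm
Step 2: tox in cm = 11.02 nm * 1e-7 = 1.1020e-06 cm
Step 3: Cox = 3.45306e-13 / 1.1020e-06 = 3.13e-07 F/cm^2

3.13e-07


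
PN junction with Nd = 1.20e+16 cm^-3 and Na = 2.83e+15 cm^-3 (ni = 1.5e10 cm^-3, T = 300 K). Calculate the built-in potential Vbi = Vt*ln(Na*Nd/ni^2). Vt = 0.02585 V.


Step 1: Compute Na*Nd/ni^2 = 2.83e+15 * 1.20e+16 / (1.5e10)^2 = 1.5093e+11
Step 2: ln(1.5093e+11) = 25.7401
Step 3: Vbi = 0.02585 * 25.7401 = 0.665 V

0.665


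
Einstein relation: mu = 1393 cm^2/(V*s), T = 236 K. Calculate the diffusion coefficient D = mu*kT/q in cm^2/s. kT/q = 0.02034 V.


Step 1: D = mu * (kT/q)
Step 2: D = 1393 * 0.02034
Step 3: D = 28.33 cm^2/s

28.33


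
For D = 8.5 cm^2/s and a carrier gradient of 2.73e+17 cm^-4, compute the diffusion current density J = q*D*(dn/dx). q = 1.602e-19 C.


Step 1: J = q * D * (dn/dx)
Step 2: J = 1.602e-19 * 8.5 * 2.73e+17
Step 3: J = 3.72e-01 A/cm^2

3.72e-01


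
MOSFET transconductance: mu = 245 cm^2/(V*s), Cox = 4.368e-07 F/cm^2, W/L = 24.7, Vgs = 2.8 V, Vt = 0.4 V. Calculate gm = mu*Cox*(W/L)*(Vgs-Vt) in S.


Step 1: Vov = Vgs - Vt = 2.8 - 0.4 = 2.4 V
Step 2: gm = mu * Cox * (W/L) * Vov
Step 3: gm = 245 * 4.368e-07 * 24.7 * 2.4 = 6.34e-03 S

6.34e-03


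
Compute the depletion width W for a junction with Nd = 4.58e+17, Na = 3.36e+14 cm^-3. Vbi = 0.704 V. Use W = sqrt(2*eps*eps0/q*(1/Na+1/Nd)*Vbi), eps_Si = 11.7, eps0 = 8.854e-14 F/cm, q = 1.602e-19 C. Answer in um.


Step 1: 1/Na + 1/Nd = 1/3.36e+14 + 1/4.58e+17 = 2.97837e-15
Step 2: 2*eps*eps0/q = 2*11.7*8.854e-14/1.602e-19 = 1.293281e+07
Step 3: W^2 = 1.293281e+07 * 2.97837e-15 * 0.704 = 2.71172e-08
Step 4: W = sqrt(2.71172e-08) = 1.647e-04 cm = 1.647 um

1.647


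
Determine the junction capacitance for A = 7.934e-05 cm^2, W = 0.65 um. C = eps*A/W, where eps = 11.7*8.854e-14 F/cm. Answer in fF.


Step 1: eps_Si = 11.7 * 8.854e-14 = 1.035918e-12 F/cm
Step 2: W in cm = 0.65 * 1e-4 = 6.50e-05 cm
Step 3: C = 1.035918e-12 * 7.934e-05 / 6.50e-05 = 1.264457e-12 F
Step 4: C = 1264.46 fF

1264.46


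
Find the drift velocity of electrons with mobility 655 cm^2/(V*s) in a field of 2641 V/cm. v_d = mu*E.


Step 1: v_d = mu * E
Step 2: v_d = 655 * 2641 = 1729855
Step 3: v_d = 1.73e+06 cm/s

1.73e+06


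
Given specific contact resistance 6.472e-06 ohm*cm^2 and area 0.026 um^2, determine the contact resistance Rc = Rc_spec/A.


Step 1: Convert area to cm^2: 0.026 um^2 = 2.6000e-10 cm^2
Step 2: Rc = Rc_spec / A = 6.472e-06 / 2.6000e-10
Step 3: Rc = 2.49e+04 ohms

2.49e+04


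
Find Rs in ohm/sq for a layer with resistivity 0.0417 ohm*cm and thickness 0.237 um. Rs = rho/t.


Step 1: Convert thickness to cm: t = 0.237 um = 2.3700e-05 cm
Step 2: Rs = rho / t = 0.0417 / 2.3700e-05
Step 3: Rs = 1759.5 ohm/sq

1759.5


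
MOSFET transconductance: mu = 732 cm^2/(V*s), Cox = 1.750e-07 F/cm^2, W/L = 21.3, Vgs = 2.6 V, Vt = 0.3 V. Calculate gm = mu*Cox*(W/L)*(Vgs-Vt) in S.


Step 1: Vov = Vgs - Vt = 2.6 - 0.3 = 2.3 V
Step 2: gm = mu * Cox * (W/L) * Vov
Step 3: gm = 732 * 1.750e-07 * 21.3 * 2.3 = 6.28e-03 S

6.28e-03


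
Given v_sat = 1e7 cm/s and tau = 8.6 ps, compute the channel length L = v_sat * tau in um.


Step 1: tau in seconds = 8.6 ps * 1e-12 = 8.6000e-12 s
Step 2: L = v_sat * tau = 1e7 * 8.6000e-12 = 8.6000e-05 cm
Step 3: L in um = 8.6000e-05 * 1e4 = 0.86 um

0.86


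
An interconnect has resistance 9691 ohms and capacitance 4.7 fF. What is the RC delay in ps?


Step 1: tau = R * C
Step 2: tau = 9691 * 4.7 fF = 9691 * 4.7e-15 F
Step 3: tau = 4.55477e-11 s = 45.5477 ps

45.5477


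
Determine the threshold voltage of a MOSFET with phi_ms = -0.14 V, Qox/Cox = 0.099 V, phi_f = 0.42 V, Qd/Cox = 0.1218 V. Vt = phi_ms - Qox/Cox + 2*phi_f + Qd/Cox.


Step 1: Vt = phi_ms - Qox/Cox + 2*phi_f + Qd/Cox
Step 2: Vt = -0.14 - 0.099 + 2*0.42 + 0.1218
Step 3: Vt = -0.14 - 0.099 + 0.84 + 0.1218
Step 4: Vt = 0.7228 V

0.7228


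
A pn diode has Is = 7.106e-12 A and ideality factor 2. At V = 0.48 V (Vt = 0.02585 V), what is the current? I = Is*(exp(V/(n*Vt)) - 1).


Step 1: V/(n*Vt) = 0.48/(2*0.02585) = 9.2843
Step 2: exp(9.2843) = 1.0768e+04
Step 3: I = 7.106e-12 * (1.0768e+04 - 1) = 7.65e-08 A

7.65e-08


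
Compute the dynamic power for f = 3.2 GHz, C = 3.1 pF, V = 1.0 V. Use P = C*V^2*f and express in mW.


Step 1: V^2 = 1.0^2 = 1.0 V^2
Step 2: P = C*V^2*f = 3.1e-12 F * 1.0 * 3.2e9 Hz
Step 3: P = 9.92e-03 W
Step 4: P = 9.92 mW

9.92


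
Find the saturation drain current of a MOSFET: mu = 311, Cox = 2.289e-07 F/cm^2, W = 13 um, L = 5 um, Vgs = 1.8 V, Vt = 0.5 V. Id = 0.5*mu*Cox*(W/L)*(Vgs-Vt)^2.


Step 1: Overdrive voltage Vov = Vgs - Vt = 1.8 - 0.5 = 1.3 V
Step 2: W/L = 13/5 = 2.6
Step 3: Id = 0.5 * 311 * 2.289e-07 * 2.6 * 1.3^2
Step 4: Id = 1.56e-04 A

1.56e-04


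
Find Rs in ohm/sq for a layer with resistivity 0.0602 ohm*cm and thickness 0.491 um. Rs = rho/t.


Step 1: Convert thickness to cm: t = 0.491 um = 4.9100e-05 cm
Step 2: Rs = rho / t = 0.0602 / 4.9100e-05
Step 3: Rs = 1226.1 ohm/sq

1226.1


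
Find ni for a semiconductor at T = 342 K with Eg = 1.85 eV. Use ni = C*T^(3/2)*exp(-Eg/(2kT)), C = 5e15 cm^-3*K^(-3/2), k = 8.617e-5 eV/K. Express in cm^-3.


Step 1: Compute kT = 8.617e-5 * 342 = 0.02947014 eV
Step 2: Exponent = -Eg/(2kT) = -1.85/(2*0.02947014) = -31.38770
Step 3: T^(3/2) = 342^1.5 = 6324.69
Step 4: ni = 5e15 * 6324.69 * exp(-31.38770) = 7.39e+05 cm^-3

7.39e+05


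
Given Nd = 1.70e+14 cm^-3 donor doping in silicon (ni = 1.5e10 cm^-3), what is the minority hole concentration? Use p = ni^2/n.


Step 1: Since Nd >> ni, n ≈ Nd = 1.70e+14 cm^-3
Step 2: p = ni^2 / n = (1.5e10)^2 / 1.70e+14
Step 3: p = 2.25e20 / 1.70e+14 = 1.32e+06 cm^-3

1.32e+06


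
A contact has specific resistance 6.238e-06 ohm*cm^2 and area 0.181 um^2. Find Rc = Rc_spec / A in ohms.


Step 1: Convert area to cm^2: 0.181 um^2 = 1.8100e-09 cm^2
Step 2: Rc = Rc_spec / A = 6.238e-06 / 1.8100e-09
Step 3: Rc = 3.45e+03 ohms

3.45e+03


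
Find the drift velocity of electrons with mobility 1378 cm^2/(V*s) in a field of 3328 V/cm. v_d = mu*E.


Step 1: v_d = mu * E
Step 2: v_d = 1378 * 3328 = 4585984
Step 3: v_d = 4.59e+06 cm/s

4.59e+06


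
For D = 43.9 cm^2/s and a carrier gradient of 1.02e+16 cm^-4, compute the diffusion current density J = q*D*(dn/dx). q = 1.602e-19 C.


Step 1: J = q * D * (dn/dx)
Step 2: J = 1.602e-19 * 43.9 * 1.02e+16
Step 3: J = 7.17e-02 A/cm^2

7.17e-02


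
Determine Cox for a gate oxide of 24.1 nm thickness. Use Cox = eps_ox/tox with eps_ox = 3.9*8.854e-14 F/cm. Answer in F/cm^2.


Step 1: eps_ox = 3.9 * 8.854e-14 = 3.45306e-13 F/cm
Step 2: tox in cm = 24.1 nm * 1e-7 = 2.4100e-06 cm
Step 3: Cox = 3.45306e-13 / 2.4100e-06 = 1.43e-07 F/cm^2

1.43e-07


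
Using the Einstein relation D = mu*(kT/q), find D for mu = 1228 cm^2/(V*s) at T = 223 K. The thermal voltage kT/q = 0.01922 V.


Step 1: D = mu * (kT/q)
Step 2: D = 1228 * 0.01922
Step 3: D = 23.6 cm^2/s

23.6


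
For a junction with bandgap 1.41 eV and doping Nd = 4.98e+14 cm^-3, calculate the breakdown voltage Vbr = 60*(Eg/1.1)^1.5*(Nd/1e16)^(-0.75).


Step 1: Eg/1.1 = 1.41/1.1 = 1.281818
Step 2: (Eg/1.1)^1.5 = 1.281818^1.5 = 1.451241
Step 3: (Nd/1e16)^(-0.75) = (0.0498)^(-0.75) = 9.485888
Step 4: Vbr = 60 * 1.451241 * 9.485888 = 826.0 V

826.0


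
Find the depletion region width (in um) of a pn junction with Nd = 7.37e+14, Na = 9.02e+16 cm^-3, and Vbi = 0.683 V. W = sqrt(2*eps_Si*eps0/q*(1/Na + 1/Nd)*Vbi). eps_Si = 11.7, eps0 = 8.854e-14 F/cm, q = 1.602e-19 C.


Step 1: 1/Na + 1/Nd = 1/9.02e+16 + 1/7.37e+14 = 1.36794e-15
Step 2: 2*eps*eps0/q = 2*11.7*8.854e-14/1.602e-19 = 1.293281e+07
Step 3: W^2 = 1.293281e+07 * 1.36794e-15 * 0.683 = 1.20832e-08
Step 4: W = sqrt(1.20832e-08) = 1.099e-04 cm = 1.099 um

1.099


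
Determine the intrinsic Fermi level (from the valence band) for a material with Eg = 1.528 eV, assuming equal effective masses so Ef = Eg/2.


Step 1: For an intrinsic semiconductor, the Fermi level sits at midgap.
Step 2: Ef = Eg / 2 = 1.528 / 2 = 0.764 eV

0.764


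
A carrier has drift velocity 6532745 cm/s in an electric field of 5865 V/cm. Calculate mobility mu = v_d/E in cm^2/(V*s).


Step 1: mu = v_d / E
Step 2: mu = 6532745 / 5865
Step 3: mu = 1113.85 cm^2/(V*s)

1113.85


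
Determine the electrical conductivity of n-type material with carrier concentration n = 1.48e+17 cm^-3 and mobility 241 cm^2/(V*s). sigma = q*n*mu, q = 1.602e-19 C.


Step 1: sigma = q * n * mu
Step 2: sigma = 1.602e-19 * 1.48e+17 * 241
Step 3: sigma = 5.714e+00 S/cm

5.714e+00


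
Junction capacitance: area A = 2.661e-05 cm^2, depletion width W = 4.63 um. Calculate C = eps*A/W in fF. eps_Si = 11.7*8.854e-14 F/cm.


Step 1: eps_Si = 11.7 * 8.854e-14 = 1.035918e-12 F/cm
Step 2: W in cm = 4.63 * 1e-4 = 4.63e-04 cm
Step 3: C = 1.035918e-12 * 2.661e-05 / 4.63e-04 = 5.953732e-14 F
Step 4: C = 59.54 fF

59.54


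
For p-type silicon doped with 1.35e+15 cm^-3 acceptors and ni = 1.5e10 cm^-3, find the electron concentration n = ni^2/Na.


Step 1: Majority hole concentration p ≈ Na = 1.35e+15 cm^-3
Step 2: n = ni^2 / Na = (1.5e10)^2 / 1.35e+15
Step 3: n = 1.67e+05 cm^-3

1.67e+05


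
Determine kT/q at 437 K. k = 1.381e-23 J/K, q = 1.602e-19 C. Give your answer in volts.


Step 1: kT = 1.381e-23 * 437 = 6.03497e-21 J
Step 2: Vt = kT/q = 6.03497e-21 / 1.602e-19
Step 3: Vt = 0.03767 V

0.03767


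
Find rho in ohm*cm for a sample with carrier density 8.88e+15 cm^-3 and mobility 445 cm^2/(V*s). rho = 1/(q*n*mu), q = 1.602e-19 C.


Step 1: sigma = q * n * mu = 1.602e-19 * 8.88e+15 * 445 = 6.33046e-01 S/cm
Step 2: rho = 1 / sigma = 1 / 6.33046e-01 = 1.58 ohm*cm

1.58


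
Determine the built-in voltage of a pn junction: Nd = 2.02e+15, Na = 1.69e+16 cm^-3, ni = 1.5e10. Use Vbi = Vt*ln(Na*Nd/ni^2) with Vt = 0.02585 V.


Step 1: Compute Na*Nd/ni^2 = 1.69e+16 * 2.02e+15 / (1.5e10)^2 = 1.5172e+11
Step 2: ln(1.5172e+11) = 25.7453
Step 3: Vbi = 0.02585 * 25.7453 = 0.666 V

0.666


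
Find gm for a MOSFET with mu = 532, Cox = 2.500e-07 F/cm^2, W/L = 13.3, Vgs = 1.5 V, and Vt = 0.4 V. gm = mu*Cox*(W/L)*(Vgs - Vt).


Step 1: Vov = Vgs - Vt = 1.5 - 0.4 = 1.1 V
Step 2: gm = mu * Cox * (W/L) * Vov
Step 3: gm = 532 * 2.500e-07 * 13.3 * 1.1 = 1.95e-03 S

1.95e-03


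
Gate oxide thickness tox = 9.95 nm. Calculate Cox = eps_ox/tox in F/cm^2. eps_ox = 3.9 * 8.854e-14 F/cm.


Step 1: eps_ox = 3.9 * 8.854e-14 = 3.45306e-13 F/cm
Step 2: tox in cm = 9.95 nm * 1e-7 = 9.9500e-07 cm
Step 3: Cox = 3.45306e-13 / 9.9500e-07 = 3.47e-07 F/cm^2

3.47e-07


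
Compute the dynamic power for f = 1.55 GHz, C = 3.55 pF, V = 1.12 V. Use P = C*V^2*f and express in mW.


Step 1: V^2 = 1.12^2 = 1.2544 V^2
Step 2: P = C*V^2*f = 3.55e-12 F * 1.2544 * 1.55e9 Hz
Step 3: P = 6.902336e-03 W
Step 4: P = 6.902 mW

6.902


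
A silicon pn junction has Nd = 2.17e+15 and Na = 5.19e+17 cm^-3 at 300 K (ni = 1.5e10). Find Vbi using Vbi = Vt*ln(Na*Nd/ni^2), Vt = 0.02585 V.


Step 1: Compute Na*Nd/ni^2 = 5.19e+17 * 2.17e+15 / (1.5e10)^2 = 5.0055e+12
Step 2: ln(5.0055e+12) = 29.2416
Step 3: Vbi = 0.02585 * 29.2416 = 0.756 V

0.756


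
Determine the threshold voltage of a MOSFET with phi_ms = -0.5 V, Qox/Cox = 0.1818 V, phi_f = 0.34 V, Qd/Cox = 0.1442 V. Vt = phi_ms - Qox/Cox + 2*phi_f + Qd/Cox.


Step 1: Vt = phi_ms - Qox/Cox + 2*phi_f + Qd/Cox
Step 2: Vt = -0.5 - 0.1818 + 2*0.34 + 0.1442
Step 3: Vt = -0.5 - 0.1818 + 0.68 + 0.1442
Step 4: Vt = 0.1424 V

0.1424


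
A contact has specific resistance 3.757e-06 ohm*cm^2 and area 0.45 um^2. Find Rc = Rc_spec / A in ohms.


Step 1: Convert area to cm^2: 0.45 um^2 = 4.5000e-09 cm^2
Step 2: Rc = Rc_spec / A = 3.757e-06 / 4.5000e-09
Step 3: Rc = 8.35e+02 ohms

8.35e+02


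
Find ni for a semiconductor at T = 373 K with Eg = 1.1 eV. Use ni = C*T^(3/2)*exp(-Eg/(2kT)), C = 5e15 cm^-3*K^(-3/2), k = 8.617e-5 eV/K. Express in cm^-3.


Step 1: Compute kT = 8.617e-5 * 373 = 0.03214141 eV
Step 2: Exponent = -Eg/(2kT) = -1.1/(2*0.03214141) = -17.11188
Step 3: T^(3/2) = 373^1.5 = 7203.83
Step 4: ni = 5e15 * 7203.83 * exp(-17.11188) = 1.33e+12 cm^-3

1.33e+12


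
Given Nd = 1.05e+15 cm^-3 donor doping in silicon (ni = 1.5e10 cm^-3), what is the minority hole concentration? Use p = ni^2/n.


Step 1: Since Nd >> ni, n ≈ Nd = 1.05e+15 cm^-3
Step 2: p = ni^2 / n = (1.5e10)^2 / 1.05e+15
Step 3: p = 2.25e20 / 1.05e+15 = 2.14e+05 cm^-3

2.14e+05


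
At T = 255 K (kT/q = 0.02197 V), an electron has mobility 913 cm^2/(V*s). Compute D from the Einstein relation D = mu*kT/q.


Step 1: D = mu * (kT/q)
Step 2: D = 913 * 0.02197
Step 3: D = 20.06 cm^2/s

20.06


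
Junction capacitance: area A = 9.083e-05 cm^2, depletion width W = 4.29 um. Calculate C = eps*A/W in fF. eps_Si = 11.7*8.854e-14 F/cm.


Step 1: eps_Si = 11.7 * 8.854e-14 = 1.035918e-12 F/cm
Step 2: W in cm = 4.29 * 1e-4 = 4.29e-04 cm
Step 3: C = 1.035918e-12 * 9.083e-05 / 4.29e-04 = 2.193297e-13 F
Step 4: C = 219.33 fF

219.33


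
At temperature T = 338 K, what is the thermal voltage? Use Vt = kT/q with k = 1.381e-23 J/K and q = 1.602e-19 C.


Step 1: kT = 1.381e-23 * 338 = 4.66778e-21 J
Step 2: Vt = kT/q = 4.66778e-21 / 1.602e-19
Step 3: Vt = 0.02914 V

0.02914


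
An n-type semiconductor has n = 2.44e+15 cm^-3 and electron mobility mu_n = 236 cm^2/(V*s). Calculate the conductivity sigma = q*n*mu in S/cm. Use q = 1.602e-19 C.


Step 1: sigma = q * n * mu
Step 2: sigma = 1.602e-19 * 2.44e+15 * 236
Step 3: sigma = 9.225e-02 S/cm

9.225e-02


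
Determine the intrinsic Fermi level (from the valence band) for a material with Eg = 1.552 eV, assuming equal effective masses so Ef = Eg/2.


Step 1: For an intrinsic semiconductor, the Fermi level sits at midgap.
Step 2: Ef = Eg / 2 = 1.552 / 2 = 0.776 eV

0.776


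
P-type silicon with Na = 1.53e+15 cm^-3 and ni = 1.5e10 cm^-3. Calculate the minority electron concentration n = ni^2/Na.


Step 1: Majority hole concentration p ≈ Na = 1.53e+15 cm^-3
Step 2: n = ni^2 / Na = (1.5e10)^2 / 1.53e+15
Step 3: n = 1.47e+05 cm^-3

1.47e+05


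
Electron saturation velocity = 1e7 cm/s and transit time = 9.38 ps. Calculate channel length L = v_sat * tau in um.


Step 1: tau in seconds = 9.38 ps * 1e-12 = 9.3800e-12 s
Step 2: L = v_sat * tau = 1e7 * 9.3800e-12 = 9.3800e-05 cm
Step 3: L in um = 9.3800e-05 * 1e4 = 0.938 um

0.938


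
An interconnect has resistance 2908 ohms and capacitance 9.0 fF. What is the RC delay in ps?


Step 1: tau = R * C
Step 2: tau = 2908 * 9.0 fF = 2908 * 9.0e-15 F
Step 3: tau = 2.6172e-11 s = 26.172 ps

26.172


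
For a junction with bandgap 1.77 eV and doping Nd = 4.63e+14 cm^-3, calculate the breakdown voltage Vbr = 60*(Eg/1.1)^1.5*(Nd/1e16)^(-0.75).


Step 1: Eg/1.1 = 1.77/1.1 = 1.609091
Step 2: (Eg/1.1)^1.5 = 1.609091^1.5 = 2.041131
Step 3: (Nd/1e16)^(-0.75) = (0.0463)^(-0.75) = 10.018767
Step 4: Vbr = 60 * 2.041131 * 10.018767 = 1227.0 V

1227.0


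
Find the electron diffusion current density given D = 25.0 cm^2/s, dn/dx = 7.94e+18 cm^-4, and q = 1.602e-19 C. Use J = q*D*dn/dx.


Step 1: J = q * D * (dn/dx)
Step 2: J = 1.602e-19 * 25.0 * 7.94e+18
Step 3: J = 3.18e+01 A/cm^2

3.18e+01


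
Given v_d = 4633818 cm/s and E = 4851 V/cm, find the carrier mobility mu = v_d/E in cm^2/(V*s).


Step 1: mu = v_d / E
Step 2: mu = 4633818 / 4851
Step 3: mu = 955.23 cm^2/(V*s)

955.23


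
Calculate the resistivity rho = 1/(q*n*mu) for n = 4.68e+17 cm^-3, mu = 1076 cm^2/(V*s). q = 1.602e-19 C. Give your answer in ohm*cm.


Step 1: sigma = q * n * mu = 1.602e-19 * 4.68e+17 * 1076 = 8.06716e+01 S/cm
Step 2: rho = 1 / sigma = 1 / 8.06716e+01 = 0.0124 ohm*cm

0.0124


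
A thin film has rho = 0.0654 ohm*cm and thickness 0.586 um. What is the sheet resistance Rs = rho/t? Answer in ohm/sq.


Step 1: Convert thickness to cm: t = 0.586 um = 5.8600e-05 cm
Step 2: Rs = rho / t = 0.0654 / 5.8600e-05
Step 3: Rs = 1116.0 ohm/sq

1116.0


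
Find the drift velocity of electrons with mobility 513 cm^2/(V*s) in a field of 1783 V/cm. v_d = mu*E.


Step 1: v_d = mu * E
Step 2: v_d = 513 * 1783 = 914679
Step 3: v_d = 9.15e+05 cm/s

9.15e+05


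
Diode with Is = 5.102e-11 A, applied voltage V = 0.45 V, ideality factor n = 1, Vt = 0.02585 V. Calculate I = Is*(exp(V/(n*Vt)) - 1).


Step 1: V/(n*Vt) = 0.45/(1*0.02585) = 17.4081
Step 2: exp(17.4081) = 3.6328e+07
Step 3: I = 5.102e-11 * (3.6328e+07 - 1) = 1.85e-03 A

1.85e-03


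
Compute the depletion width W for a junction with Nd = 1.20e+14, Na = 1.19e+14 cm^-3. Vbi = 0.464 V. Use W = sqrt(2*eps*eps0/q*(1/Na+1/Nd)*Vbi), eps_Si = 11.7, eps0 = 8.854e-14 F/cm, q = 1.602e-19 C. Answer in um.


Step 1: 1/Na + 1/Nd = 1/1.19e+14 + 1/1.20e+14 = 1.67367e-14
Step 2: 2*eps*eps0/q = 2*11.7*8.854e-14/1.602e-19 = 1.293281e+07
Step 3: W^2 = 1.293281e+07 * 1.67367e-14 * 0.464 = 1.00434e-07
Step 4: W = sqrt(1.00434e-07) = 3.169e-04 cm = 3.169 um

3.169
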